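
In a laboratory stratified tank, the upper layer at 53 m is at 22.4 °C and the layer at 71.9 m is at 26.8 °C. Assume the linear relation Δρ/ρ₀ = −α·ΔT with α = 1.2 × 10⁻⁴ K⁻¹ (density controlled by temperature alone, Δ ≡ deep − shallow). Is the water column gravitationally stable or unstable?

unstable

ΔT = 26.8 − 22.4 = +4.4 K, so Δρ/ρ₀ = −αΔT = -5.28 × 10⁻⁴.
Δρ/ρ₀ < 0, so Δρ < 0: deeper water is lighter → statically unstable; the column would overturn.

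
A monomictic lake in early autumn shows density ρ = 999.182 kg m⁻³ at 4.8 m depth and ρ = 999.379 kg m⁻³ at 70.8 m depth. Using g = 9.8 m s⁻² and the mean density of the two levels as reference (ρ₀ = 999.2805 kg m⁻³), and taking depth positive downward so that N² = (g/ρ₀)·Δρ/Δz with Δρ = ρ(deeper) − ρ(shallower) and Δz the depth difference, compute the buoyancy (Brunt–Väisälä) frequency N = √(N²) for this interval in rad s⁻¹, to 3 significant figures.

Δρ = 999.379 − 999.182 = 0.197 kg m⁻³ over Δz = 70.8 − 4.8 = 66 m.
N² = (9.8/999.2805) × (0.197/66) = 2.9273 × 10⁻⁵ s⁻².
N = √(2.9273 × 10⁻⁵) = 5.4105 × 10⁻³ rad s⁻¹ ≈ 5.41 × 10⁻³ rad s⁻¹.

5.41 × 10⁻³ rad s⁻¹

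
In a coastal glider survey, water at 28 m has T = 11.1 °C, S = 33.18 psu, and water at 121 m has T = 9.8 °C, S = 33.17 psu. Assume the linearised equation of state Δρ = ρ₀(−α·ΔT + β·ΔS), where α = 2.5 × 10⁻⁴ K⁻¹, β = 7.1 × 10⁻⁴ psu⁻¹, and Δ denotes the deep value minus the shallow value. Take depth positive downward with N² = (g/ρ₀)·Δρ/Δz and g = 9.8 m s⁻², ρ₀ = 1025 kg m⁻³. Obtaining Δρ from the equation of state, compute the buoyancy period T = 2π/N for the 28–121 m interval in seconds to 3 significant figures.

ΔT = -1.3 K, ΔS = -0.01 psu (deep − shallow).
Δρ/ρ₀ = −αΔT + βΔS = 3.25 × 10⁻⁴ − 7.10 × 10⁻⁶ = 3.179 × 10⁻⁴, so Δρ ≈ 0.3258 kg m⁻³.
N² = (g/ρ₀)·Δρ/Δz = g·(Δρ/ρ₀)/Δz = 9.8 × 3.179 × 10⁻⁴ / 93 = 3.3499 × 10⁻⁵ s⁻².
N = √(3.3499 × 10⁻⁵) = 5.7878 × 10⁻³ rad s⁻¹ → T = 2π/N = 1.0856 × 10³ s ≈ 1.09 × 10³ s.

1.09 × 10³ s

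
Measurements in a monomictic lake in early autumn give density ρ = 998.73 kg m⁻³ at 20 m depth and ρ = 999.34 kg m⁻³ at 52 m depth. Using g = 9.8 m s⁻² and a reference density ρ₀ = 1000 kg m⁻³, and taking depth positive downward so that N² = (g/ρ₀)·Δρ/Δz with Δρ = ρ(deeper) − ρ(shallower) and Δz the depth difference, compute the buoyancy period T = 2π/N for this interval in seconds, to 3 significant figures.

460 s

Δρ = 999.34 − 998.73 = 0.61 kg m⁻³ over Δz = 52 − 20 = 32 m.
N² = (9.8/1000) × (0.61/32) = 1.8681 × 10⁻⁴ s⁻².
N = √(1.8681 × 10⁻⁴) = 0.013668 rad s⁻¹, so T = 2π/N = 459.70 s ≈ 460 s.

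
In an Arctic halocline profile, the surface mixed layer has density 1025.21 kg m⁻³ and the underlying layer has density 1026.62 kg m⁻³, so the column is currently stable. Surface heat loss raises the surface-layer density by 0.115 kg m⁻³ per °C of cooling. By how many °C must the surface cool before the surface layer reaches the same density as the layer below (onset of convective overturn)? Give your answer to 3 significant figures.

Density deficit of the surface layer: 1026.62 − 1025.21 = 1.41 kg m⁻³.
Required change = 1.41 / 0.115 = 12.3 °C.

12.3 °C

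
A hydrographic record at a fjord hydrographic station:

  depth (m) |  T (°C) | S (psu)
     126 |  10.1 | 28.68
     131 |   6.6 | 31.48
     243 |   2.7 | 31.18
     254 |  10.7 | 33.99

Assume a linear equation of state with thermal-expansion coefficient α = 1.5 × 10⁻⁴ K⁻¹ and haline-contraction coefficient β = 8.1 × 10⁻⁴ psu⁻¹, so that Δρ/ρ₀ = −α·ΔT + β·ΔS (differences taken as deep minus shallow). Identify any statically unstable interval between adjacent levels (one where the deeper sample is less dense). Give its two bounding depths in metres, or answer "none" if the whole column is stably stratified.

none

Evaluate Δρ/ρ₀ = −αΔT + βΔS across each adjacent pair:
  126–131 m: −αΔT+βΔS = −(1.5 × 10⁻⁴)(-3.5)+(8.1 × 10⁻⁴)(+2.80) = 2.8 × 10⁻³ → stable
  131–243 m: −αΔT+βΔS = −(1.5 × 10⁻⁴)(-3.9)+(8.1 × 10⁻⁴)(-0.30) = 3.4 × 10⁻⁴ → stable
  243–254 m: −αΔT+βΔS = −(1.5 × 10⁻⁴)(+8.0)+(8.1 × 10⁻⁴)(+2.81) = 1.1 × 10⁻³ → stable
Every interval has Δρ > 0: the column is stably stratified throughout.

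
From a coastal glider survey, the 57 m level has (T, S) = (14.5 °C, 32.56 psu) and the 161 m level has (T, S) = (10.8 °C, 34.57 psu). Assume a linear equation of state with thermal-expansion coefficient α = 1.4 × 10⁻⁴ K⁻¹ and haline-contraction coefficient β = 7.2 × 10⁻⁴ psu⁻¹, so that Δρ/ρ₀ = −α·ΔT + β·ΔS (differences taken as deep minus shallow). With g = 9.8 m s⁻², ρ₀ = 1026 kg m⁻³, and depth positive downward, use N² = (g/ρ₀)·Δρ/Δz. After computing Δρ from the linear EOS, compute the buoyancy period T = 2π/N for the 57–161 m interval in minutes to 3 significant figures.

7.70 min

ΔT = -3.7 K, ΔS = +2.01 psu (deep − shallow).
Δρ/ρ₀ = −αΔT + βΔS = 5.18 × 10⁻⁴ + 1.4472 × 10⁻³ = 1.9652 × 10⁻³, so Δρ ≈ 2.016 kg m⁻³.
N² = (g/ρ₀)·Δρ/Δz = g·(Δρ/ρ₀)/Δz = 9.8 × 1.9652 × 10⁻³ / 104 = 1.8518 × 10⁻⁴ s⁻².
N = √(1.8518 × 10⁻⁴) = 0.013608 rad s⁻¹ → T = 2π/N = 461.73 s = 7.6955 min ≈ 7.70 min.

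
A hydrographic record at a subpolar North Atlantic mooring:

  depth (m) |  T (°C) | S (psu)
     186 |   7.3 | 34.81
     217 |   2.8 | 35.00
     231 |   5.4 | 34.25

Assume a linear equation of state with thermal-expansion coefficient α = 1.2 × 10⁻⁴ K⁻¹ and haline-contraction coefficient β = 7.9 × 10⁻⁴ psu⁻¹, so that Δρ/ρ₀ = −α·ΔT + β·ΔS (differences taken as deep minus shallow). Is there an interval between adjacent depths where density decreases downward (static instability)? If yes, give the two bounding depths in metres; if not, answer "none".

217–231 m

Evaluate Δρ/ρ₀ = −αΔT + βΔS across each adjacent pair:
  186–217 m: −αΔT+βΔS = −(1.2 × 10⁻⁴)(-4.5)+(7.9 × 10⁻⁴)(+0.19) = 6.9 × 10⁻⁴ → stable
  217–231 m: −αΔT+βΔS = −(1.2 × 10⁻⁴)(+2.6)+(7.9 × 10⁻⁴)(-0.75) = -9.0 × 10⁻⁴ → UNSTABLE
The 217–231 m interval has Δρ < 0: lighter water underlies denser water.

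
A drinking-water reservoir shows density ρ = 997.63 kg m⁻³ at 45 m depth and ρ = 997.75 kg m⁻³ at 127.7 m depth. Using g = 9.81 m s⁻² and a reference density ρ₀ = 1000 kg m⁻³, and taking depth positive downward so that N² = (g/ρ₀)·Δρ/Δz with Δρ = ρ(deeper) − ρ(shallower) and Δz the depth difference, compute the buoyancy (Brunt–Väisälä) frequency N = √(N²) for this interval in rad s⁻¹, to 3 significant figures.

Δρ = 997.75 − 997.63 = 0.12 kg m⁻³ over Δz = 127.7 − 45 = 82.7 m.
N² = (9.81/1000) × (0.12/82.7) = 1.4235 × 10⁻⁵ s⁻².
N = √(1.4235 × 10⁻⁵) = 3.7729 × 10⁻³ rad s⁻¹ ≈ 3.77 × 10⁻³ rad s⁻¹.

3.77 × 10⁻³ rad s⁻¹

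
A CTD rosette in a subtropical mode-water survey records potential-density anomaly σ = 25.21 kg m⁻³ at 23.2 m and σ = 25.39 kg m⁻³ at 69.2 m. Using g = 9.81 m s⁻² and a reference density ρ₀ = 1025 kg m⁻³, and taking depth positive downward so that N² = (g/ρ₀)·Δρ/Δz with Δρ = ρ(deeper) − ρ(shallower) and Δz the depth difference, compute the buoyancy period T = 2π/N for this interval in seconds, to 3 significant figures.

1.03 × 10³ s

Δρ = 1025.39 − 1025.21 = 0.18 kg m⁻³ over Δz = 69.2 − 23.2 = 46 m.
N² = (9.81/1025) × (0.18/46) = 3.7451 × 10⁻⁵ s⁻².
N = √(3.7451 × 10⁻⁵) = 6.1197 × 10⁻³ rad s⁻¹, so T = 2π/N = 1.0267 × 10³ s ≈ 1.03 × 10³ s.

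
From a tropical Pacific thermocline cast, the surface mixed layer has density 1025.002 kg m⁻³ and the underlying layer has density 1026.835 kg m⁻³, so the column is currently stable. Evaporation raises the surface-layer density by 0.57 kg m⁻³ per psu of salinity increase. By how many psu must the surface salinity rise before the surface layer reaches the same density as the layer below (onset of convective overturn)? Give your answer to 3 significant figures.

3.22 psu

Density deficit of the surface layer: 1026.835 − 1025.002 = 1.833 kg m⁻³.
Required change = 1.833 / 0.57 = 3.22 psu.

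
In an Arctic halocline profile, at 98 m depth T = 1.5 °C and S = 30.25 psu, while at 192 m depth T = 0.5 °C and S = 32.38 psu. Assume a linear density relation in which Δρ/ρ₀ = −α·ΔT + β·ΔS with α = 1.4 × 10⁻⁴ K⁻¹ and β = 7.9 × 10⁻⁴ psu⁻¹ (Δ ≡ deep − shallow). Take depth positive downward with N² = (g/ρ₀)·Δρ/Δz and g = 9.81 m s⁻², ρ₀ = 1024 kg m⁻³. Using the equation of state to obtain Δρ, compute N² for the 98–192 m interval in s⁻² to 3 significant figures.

1.90 × 10⁻⁴ s⁻²

ΔT = -1.0 K, ΔS = +2.13 psu (deep − shallow).
Δρ/ρ₀ = −αΔT + βΔS = 1.40 × 10⁻⁴ + 1.6827 × 10⁻³ = 1.8227 × 10⁻³, so Δρ ≈ 1.866 kg m⁻³.
N² = (g/ρ₀)·Δρ/Δz = g·(Δρ/ρ₀)/Δz = 9.81 × 1.8227 × 10⁻³ / 94 = 1.9022 × 10⁻⁴ s⁻² ≈ 1.90 × 10⁻⁴ s⁻².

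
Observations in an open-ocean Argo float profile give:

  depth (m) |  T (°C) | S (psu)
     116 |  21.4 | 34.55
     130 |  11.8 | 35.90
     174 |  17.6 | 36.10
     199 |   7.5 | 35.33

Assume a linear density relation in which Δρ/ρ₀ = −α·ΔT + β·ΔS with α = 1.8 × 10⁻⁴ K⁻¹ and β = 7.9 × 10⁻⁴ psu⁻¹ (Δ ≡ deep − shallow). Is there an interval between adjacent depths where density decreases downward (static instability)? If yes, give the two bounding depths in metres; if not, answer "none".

130–174 m

Evaluate Δρ/ρ₀ = −αΔT + βΔS across each adjacent pair:
  116–130 m: −αΔT+βΔS = −(1.8 × 10⁻⁴)(-9.6)+(7.9 × 10⁻⁴)(+1.35) = 2.8 × 10⁻³ → stable
  130–174 m: −αΔT+βΔS = −(1.8 × 10⁻⁴)(+5.8)+(7.9 × 10⁻⁴)(+0.20) = -8.9 × 10⁻⁴ → UNSTABLE
  174–199 m: −αΔT+βΔS = −(1.8 × 10⁻⁴)(-10.1)+(7.9 × 10⁻⁴)(-0.77) = 1.2 × 10⁻³ → stable
The 130–174 m interval has Δρ < 0: lighter water underlies denser water.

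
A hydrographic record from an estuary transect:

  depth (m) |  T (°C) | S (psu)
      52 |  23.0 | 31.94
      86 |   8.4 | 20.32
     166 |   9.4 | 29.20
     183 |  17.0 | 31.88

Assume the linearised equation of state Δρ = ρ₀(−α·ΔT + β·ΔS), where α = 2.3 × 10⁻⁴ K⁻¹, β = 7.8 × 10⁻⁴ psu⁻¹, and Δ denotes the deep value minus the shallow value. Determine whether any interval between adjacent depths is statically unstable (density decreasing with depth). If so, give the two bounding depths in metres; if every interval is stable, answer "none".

52–86 m

Evaluate Δρ/ρ₀ = −αΔT + βΔS across each adjacent pair:
  52–86 m: −αΔT+βΔS = −(2.3 × 10⁻⁴)(-14.6)+(7.8 × 10⁻⁴)(-11.62) = -5.7 × 10⁻³ → UNSTABLE
  86–166 m: −αΔT+βΔS = −(2.3 × 10⁻⁴)(+1.0)+(7.8 × 10⁻⁴)(+8.88) = 6.7 × 10⁻³ → stable
  166–183 m: −αΔT+βΔS = −(2.3 × 10⁻⁴)(+7.6)+(7.8 × 10⁻⁴)(+2.68) = 3.4 × 10⁻⁴ → stable
The 52–86 m interval has Δρ < 0: lighter water underlies denser water.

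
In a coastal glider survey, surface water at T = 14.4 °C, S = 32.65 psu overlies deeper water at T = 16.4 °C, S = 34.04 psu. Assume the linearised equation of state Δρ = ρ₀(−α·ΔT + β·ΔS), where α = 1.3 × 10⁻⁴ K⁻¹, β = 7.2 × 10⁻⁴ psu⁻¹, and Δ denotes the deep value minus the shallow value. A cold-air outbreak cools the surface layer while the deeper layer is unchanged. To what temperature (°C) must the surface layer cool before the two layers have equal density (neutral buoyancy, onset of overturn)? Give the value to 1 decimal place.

Neutral buoyancy requires Δρ = 0, i.e. −α(T_deep − T_surf′) + β(S_deep − S_surf) = 0.
T_surf′ = T_deep − (β/α)·ΔS = 16.4 − (7.2 × 10⁻⁴/1.3 × 10⁻⁴)·(+1.39) = 8.702 °C.
Cooling required: 14.4 − (8.702) = 5.698 °C.

8.7 °C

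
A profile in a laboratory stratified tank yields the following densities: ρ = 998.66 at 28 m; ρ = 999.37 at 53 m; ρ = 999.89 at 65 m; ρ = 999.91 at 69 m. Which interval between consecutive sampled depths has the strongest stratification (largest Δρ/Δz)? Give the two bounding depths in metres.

53–65 m

Compute the density gradient over each adjacent pair:
  28–53 m: Δρ/Δz = 0.71/25 = 0.028 kg m⁻⁴
  53–65 m: Δρ/Δz = 0.52/12 = 0.043 kg m⁻⁴
  65–69 m: Δρ/Δz = 0.02/4 = 5.0 × 10⁻³ kg m⁻⁴
The largest gradient is in the 53–65 m interval — the pycnocline.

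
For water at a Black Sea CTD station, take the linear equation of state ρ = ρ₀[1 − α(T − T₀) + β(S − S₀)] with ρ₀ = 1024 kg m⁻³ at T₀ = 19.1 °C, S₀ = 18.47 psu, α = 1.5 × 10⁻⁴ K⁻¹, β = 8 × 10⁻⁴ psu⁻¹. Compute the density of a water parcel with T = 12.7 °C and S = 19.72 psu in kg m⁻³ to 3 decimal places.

1026.007 kg m⁻³

T − T₀ = -6.4 K, S − S₀ = +1.25 psu.
Bracket = 1 − α·(-6.4) + β·(+1.25) = 1 + (1.96 × 10⁻³) = 1.0019600.
ρ = 1024 × 1.0019600 = 1026.007 kg m⁻³.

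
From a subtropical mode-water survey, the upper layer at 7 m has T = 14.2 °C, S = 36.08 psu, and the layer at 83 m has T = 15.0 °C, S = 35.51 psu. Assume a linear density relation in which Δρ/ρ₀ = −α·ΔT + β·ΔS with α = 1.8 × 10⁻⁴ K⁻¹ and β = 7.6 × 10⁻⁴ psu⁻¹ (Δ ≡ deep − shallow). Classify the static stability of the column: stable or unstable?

unstable

ΔT = 15.0 − 14.2 = +0.8 K and ΔS = 35.51 − 36.08 = -0.57 psu (deep − shallow).
−αΔT = -1.44 × 10⁻⁴; βΔS = -4.332 × 10⁻⁴; sum Δρ/ρ₀ = -5.772 × 10⁻⁴.
Δρ/ρ₀ < 0, so Δρ < 0: deeper water is lighter → statically unstable; the column would overturn.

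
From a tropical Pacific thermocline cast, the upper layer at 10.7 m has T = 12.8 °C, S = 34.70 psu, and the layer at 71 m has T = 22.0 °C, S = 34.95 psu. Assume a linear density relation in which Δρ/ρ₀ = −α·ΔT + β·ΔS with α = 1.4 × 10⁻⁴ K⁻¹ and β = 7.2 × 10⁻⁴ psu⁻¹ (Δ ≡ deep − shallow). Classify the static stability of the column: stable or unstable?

unstable

ΔT = 22.0 − 12.8 = +9.2 K and ΔS = 34.95 − 34.70 = +0.25 psu (deep − shallow).
−αΔT = -1.288 × 10⁻³; βΔS = 1.80 × 10⁻⁴; sum Δρ/ρ₀ = -1.108 × 10⁻³.
Δρ/ρ₀ < 0, so Δρ < 0: deeper water is lighter → statically unstable; the column would overturn.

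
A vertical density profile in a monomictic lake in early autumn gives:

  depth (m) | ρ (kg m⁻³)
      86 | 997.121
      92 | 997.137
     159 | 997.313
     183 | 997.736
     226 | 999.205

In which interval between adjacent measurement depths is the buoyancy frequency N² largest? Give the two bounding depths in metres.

183–226 m

Compute the density gradient over each adjacent pair:
  86–92 m: Δρ/Δz = 0.016/6 = 2.7 × 10⁻³ kg m⁻⁴
  92–159 m: Δρ/Δz = 0.176/67 = 2.6 × 10⁻³ kg m⁻⁴
  159–183 m: Δρ/Δz = 0.423/24 = 0.018 kg m⁻⁴
  183–226 m: Δρ/Δz = 1.469/43 = 0.034 kg m⁻⁴
The largest gradient is in the 183–226 m interval — the pycnocline.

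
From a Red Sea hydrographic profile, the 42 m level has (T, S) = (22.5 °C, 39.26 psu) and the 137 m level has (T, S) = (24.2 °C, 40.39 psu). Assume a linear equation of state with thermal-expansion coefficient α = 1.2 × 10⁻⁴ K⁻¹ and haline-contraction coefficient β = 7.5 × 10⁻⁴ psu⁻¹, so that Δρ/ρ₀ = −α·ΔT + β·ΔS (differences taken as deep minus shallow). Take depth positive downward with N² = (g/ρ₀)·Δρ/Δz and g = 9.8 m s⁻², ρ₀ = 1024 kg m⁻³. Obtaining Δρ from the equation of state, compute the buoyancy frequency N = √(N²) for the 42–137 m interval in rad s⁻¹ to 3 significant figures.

8.15 × 10⁻³ rad s⁻¹

ΔT = +1.7 K, ΔS = +1.13 psu (deep − shallow).
Δρ/ρ₀ = −αΔT + βΔS = -2.04 × 10⁻⁴ + 8.475 × 10⁻⁴ = 6.435 × 10⁻⁴, so Δρ ≈ 0.6589 kg m⁻³.
N² = (g/ρ₀)·Δρ/Δz = g·(Δρ/ρ₀)/Δz = 9.8 × 6.435 × 10⁻⁴ / 95 = 6.6382 × 10⁻⁵ s⁻².
N = √(6.6382 × 10⁻⁵) = 8.1475 × 10⁻³ rad s⁻¹ ≈ 8.15 × 10⁻³ rad s⁻¹.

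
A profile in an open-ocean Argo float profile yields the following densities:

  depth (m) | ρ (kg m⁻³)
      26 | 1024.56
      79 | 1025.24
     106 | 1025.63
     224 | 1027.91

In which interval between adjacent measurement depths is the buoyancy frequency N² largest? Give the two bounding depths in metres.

106–224 m

Compute the density gradient over each adjacent pair:
  26–79 m: Δρ/Δz = 0.68/53 = 0.013 kg m⁻⁴
  79–106 m: Δρ/Δz = 0.39/27 = 0.014 kg m⁻⁴
  106–224 m: Δρ/Δz = 2.28/118 = 0.019 kg m⁻⁴
The largest gradient is in the 106–224 m interval — the pycnocline.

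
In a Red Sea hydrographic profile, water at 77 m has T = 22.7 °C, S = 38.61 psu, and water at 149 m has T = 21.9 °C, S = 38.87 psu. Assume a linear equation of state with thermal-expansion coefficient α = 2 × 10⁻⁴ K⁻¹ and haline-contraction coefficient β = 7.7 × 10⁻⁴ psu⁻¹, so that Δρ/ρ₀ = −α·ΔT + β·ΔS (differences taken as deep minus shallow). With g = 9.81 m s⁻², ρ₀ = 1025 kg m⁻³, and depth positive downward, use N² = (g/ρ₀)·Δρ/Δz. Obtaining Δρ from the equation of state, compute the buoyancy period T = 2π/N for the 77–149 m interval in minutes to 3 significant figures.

ΔT = -0.8 K, ΔS = +0.26 psu (deep − shallow).
Δρ/ρ₀ = −αΔT + βΔS = 1.60 × 10⁻⁴ + 2.002 × 10⁻⁴ = 3.602 × 10⁻⁴, so Δρ ≈ 0.3692 kg m⁻³.
N² = (g/ρ₀)·Δρ/Δz = g·(Δρ/ρ₀)/Δz = 9.81 × 3.602 × 10⁻⁴ / 72 = 4.9077 × 10⁻⁵ s⁻².
N = √(4.9077 × 10⁻⁵) = 7.0055 × 10⁻³ rad s⁻¹ → T = 2π/N = 896.89 s = 14.948 min ≈ 14.9 min.

14.9 min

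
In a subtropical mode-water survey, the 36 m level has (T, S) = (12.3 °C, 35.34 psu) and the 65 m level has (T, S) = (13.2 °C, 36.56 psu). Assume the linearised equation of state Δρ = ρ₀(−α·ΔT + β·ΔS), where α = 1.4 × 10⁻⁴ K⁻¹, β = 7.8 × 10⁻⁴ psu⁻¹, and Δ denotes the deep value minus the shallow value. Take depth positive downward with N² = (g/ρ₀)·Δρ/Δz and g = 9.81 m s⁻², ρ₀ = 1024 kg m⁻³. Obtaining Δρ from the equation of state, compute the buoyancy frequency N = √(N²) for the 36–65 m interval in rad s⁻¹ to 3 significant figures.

ΔT = +0.9 K, ΔS = +1.22 psu (deep − shallow).
Δρ/ρ₀ = −αΔT + βΔS = -1.26 × 10⁻⁴ + 9.516 × 10⁻⁴ = 8.256 × 10⁻⁴, so Δρ ≈ 0.8454 kg m⁻³.
N² = (g/ρ₀)·Δρ/Δz = g·(Δρ/ρ₀)/Δz = 9.81 × 8.256 × 10⁻⁴ / 29 = 2.7928 × 10⁻⁴ s⁻².
N = √(2.7928 × 10⁻⁴) = 0.016712 rad s⁻¹ ≈ 0.0167 rad s⁻¹.

0.0167 rad s⁻¹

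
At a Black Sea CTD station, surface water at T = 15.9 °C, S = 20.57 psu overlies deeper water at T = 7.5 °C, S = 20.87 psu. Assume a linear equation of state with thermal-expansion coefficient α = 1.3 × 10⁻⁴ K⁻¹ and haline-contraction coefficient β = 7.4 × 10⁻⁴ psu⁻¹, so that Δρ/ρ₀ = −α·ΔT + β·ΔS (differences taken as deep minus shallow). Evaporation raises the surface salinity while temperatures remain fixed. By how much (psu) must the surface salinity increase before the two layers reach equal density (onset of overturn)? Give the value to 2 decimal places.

Neutral buoyancy requires −α(T_deep − T_surf) + β(S_deep − S_surf′) = 0.
S_surf′ = S_deep − (α/β)·ΔT = 20.87 − (1.3 × 10⁻⁴/7.4 × 10⁻⁴)·(-8.4) = 22.3457 psu.
Increase required: 22.3457 − 20.57 = 1.7757 psu.

1.78 psu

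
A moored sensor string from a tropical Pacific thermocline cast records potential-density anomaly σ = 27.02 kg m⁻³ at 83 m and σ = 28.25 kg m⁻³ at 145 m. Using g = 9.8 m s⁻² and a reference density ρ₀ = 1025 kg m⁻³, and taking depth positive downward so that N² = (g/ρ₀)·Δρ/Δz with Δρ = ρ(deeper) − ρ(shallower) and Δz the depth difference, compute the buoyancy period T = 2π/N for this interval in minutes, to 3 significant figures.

Δρ = 1028.25 − 1027.02 = 1.23 kg m⁻³ over Δz = 145 − 83 = 62 m.
N² = (9.8/1025) × (1.23/62) = 1.8968 × 10⁻⁴ s⁻².
N = √(1.8968 × 10⁻⁴) = 0.013772 rad s⁻¹, so T = 2π/N = 456.23 s = 7.6038 min ≈ 7.60 min.

7.60 min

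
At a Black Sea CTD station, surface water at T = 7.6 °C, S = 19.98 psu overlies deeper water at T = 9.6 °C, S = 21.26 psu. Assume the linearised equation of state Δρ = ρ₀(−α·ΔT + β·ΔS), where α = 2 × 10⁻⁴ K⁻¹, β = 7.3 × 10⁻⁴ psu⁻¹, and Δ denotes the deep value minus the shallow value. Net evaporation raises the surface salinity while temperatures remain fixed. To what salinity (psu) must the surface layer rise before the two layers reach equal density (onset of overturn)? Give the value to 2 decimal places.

Neutral buoyancy requires −α(T_deep − T_surf) + β(S_deep − S_surf′) = 0.
S_surf′ = S_deep − (α/β)·ΔT = 21.26 − (2 × 10⁻⁴/7.3 × 10⁻⁴)·(+2.0) = 20.7121 psu.
Increase required: 20.7121 − 19.98 = 0.7321 psu.

20.71 psu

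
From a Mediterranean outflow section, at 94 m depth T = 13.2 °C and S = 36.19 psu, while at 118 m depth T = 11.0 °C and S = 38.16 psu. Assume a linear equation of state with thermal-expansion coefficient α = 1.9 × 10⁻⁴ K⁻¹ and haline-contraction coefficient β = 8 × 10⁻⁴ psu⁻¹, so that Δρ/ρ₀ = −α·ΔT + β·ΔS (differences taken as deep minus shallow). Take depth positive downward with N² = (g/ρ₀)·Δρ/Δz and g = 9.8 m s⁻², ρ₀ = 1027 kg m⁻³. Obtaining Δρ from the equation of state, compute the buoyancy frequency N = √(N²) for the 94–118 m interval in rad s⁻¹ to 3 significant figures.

0.0285 rad s⁻¹

ΔT = -2.2 K, ΔS = +1.97 psu (deep − shallow).
Δρ/ρ₀ = −αΔT + βΔS = 4.18 × 10⁻⁴ + 1.576 × 10⁻³ = 1.994 × 10⁻³, so Δρ ≈ 2.048 kg m⁻³.
N² = (g/ρ₀)·Δρ/Δz = g·(Δρ/ρ₀)/Δz = 9.8 × 1.994 × 10⁻³ / 24 = 8.1422 × 10⁻⁴ s⁻².
N = √(8.1422 × 10⁻⁴) = 0.028535 rad s⁻¹ ≈ 0.0285 rad s⁻¹.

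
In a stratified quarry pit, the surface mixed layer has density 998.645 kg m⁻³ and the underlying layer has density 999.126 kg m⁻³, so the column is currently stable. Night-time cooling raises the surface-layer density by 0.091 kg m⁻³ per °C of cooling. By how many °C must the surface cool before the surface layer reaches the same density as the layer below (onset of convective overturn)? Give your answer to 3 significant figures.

Density deficit of the surface layer: 999.126 − 998.645 = 0.481 kg m⁻³.
Required change = 0.481 / 0.091 = 5.29 °C.

5.29 °C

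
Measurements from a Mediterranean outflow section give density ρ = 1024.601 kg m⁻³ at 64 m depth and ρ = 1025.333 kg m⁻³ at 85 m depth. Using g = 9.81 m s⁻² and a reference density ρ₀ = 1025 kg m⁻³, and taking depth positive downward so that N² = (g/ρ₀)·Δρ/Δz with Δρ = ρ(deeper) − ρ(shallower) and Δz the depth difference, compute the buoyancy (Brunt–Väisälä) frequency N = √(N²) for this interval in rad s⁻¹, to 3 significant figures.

Δρ = 1025.333 − 1024.601 = 0.732 kg m⁻³ over Δz = 85 − 64 = 21 m.
N² = (9.81/1025) × (0.732/21) = 3.3361 × 10⁻⁴ s⁻².
N = √(3.3361 × 10⁻⁴) = 0.018265 rad s⁻¹ ≈ 0.0183 rad s⁻¹.

0.0183 rad s⁻¹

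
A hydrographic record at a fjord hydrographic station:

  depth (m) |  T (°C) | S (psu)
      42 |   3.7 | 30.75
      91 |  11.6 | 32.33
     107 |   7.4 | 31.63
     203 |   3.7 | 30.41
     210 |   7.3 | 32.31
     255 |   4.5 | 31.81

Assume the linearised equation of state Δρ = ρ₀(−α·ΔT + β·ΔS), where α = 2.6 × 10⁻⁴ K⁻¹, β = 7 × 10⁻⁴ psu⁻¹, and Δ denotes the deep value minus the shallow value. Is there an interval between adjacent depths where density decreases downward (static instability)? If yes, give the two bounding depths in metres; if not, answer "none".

Evaluate Δρ/ρ₀ = −αΔT + βΔS across each adjacent pair:
  42–91 m: −αΔT+βΔS = −(2.6 × 10⁻⁴)(+7.9)+(7 × 10⁻⁴)(+1.58) = -9.5 × 10⁻⁴ → UNSTABLE
  91–107 m: −αΔT+βΔS = −(2.6 × 10⁻⁴)(-4.2)+(7 × 10⁻⁴)(-0.70) = 6.0 × 10⁻⁴ → stable
  107–203 m: −αΔT+βΔS = −(2.6 × 10⁻⁴)(-3.7)+(7 × 10⁻⁴)(-1.22) = 1.1 × 10⁻⁴ → stable
  203–210 m: −αΔT+βΔS = −(2.6 × 10⁻⁴)(+3.6)+(7 × 10⁻⁴)(+1.90) = 3.9 × 10⁻⁴ → stable
  210–255 m: −αΔT+βΔS = −(2.6 × 10⁻⁴)(-2.8)+(7 × 10⁻⁴)(-0.50) = 3.8 × 10⁻⁴ → stable
The 42–91 m interval has Δρ < 0: lighter water underlies denser water.

42–91 m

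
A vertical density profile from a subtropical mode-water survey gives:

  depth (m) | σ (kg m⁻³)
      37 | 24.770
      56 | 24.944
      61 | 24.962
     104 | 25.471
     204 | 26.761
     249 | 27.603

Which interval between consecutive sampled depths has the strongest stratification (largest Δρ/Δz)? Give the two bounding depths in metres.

204–249 m

Compute the density gradient over each adjacent pair:
  37–56 m: Δρ/Δz = 0.174/19 = 9.2 × 10⁻³ kg m⁻⁴
  56–61 m: Δρ/Δz = 0.018/5 = 3.6 × 10⁻³ kg m⁻⁴
  61–104 m: Δρ/Δz = 0.509/43 = 0.012 kg m⁻⁴
  104–204 m: Δρ/Δz = 1.290/100 = 0.013 kg m⁻⁴
  204–249 m: Δρ/Δz = 0.842/45 = 0.019 kg m⁻⁴
The largest gradient is in the 204–249 m interval — the pycnocline.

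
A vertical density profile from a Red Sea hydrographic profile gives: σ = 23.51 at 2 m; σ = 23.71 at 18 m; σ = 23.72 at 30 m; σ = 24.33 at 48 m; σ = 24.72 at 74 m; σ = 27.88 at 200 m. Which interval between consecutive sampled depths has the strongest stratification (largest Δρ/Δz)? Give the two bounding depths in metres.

30–48 m

Compute the density gradient over each adjacent pair:
  2–18 m: Δρ/Δz = 0.20/16 = 0.013 kg m⁻⁴
  18–30 m: Δρ/Δz = 0.01/12 = 8.3 × 10⁻⁴ kg m⁻⁴
  30–48 m: Δρ/Δz = 0.61/18 = 0.034 kg m⁻⁴
  48–74 m: Δρ/Δz = 0.39/26 = 0.015 kg m⁻⁴
  74–200 m: Δρ/Δz = 3.16/126 = 0.025 kg m⁻⁴
The largest gradient is in the 30–48 m interval — the pycnocline.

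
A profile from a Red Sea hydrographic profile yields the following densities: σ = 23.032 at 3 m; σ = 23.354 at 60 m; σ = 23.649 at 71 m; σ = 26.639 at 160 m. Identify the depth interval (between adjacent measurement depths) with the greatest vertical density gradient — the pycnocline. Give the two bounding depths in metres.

71–160 m

Compute the density gradient over each adjacent pair:
  3–60 m: Δρ/Δz = 0.322/57 = 5.6 × 10⁻³ kg m⁻⁴
  60–71 m: Δρ/Δz = 0.295/11 = 0.027 kg m⁻⁴
  71–160 m: Δρ/Δz = 2.990/89 = 0.034 kg m⁻⁴
The largest gradient is in the 71–160 m interval — the pycnocline.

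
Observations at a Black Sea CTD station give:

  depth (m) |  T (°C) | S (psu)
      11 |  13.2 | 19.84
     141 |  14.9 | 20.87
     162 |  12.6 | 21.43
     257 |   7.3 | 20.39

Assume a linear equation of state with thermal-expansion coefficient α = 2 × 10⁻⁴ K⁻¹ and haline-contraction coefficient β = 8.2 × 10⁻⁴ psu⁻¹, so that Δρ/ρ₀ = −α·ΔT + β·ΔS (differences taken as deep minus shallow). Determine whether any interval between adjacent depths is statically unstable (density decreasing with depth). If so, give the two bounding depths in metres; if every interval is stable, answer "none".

none

Evaluate Δρ/ρ₀ = −αΔT + βΔS across each adjacent pair:
  11–141 m: −αΔT+βΔS = −(2 × 10⁻⁴)(+1.7)+(8.2 × 10⁻⁴)(+1.03) = 5.0 × 10⁻⁴ → stable
  141–162 m: −αΔT+βΔS = −(2 × 10⁻⁴)(-2.3)+(8.2 × 10⁻⁴)(+0.56) = 9.2 × 10⁻⁴ → stable
  162–257 m: −αΔT+βΔS = −(2 × 10⁻⁴)(-5.3)+(8.2 × 10⁻⁴)(-1.04) = 2.1 × 10⁻⁴ → stable
Every interval has Δρ > 0: the column is stably stratified throughout.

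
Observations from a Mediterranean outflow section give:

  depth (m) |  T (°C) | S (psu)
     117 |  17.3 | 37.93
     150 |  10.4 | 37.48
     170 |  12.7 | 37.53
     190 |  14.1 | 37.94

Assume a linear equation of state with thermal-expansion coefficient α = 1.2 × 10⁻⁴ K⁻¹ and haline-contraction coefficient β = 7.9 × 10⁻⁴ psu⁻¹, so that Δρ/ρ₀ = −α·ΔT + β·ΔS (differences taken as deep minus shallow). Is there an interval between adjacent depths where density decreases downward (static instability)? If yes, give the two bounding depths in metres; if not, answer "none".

150–170 m

Evaluate Δρ/ρ₀ = −αΔT + βΔS across each adjacent pair:
  117–150 m: −αΔT+βΔS = −(1.2 × 10⁻⁴)(-6.9)+(7.9 × 10⁻⁴)(-0.45) = 4.7 × 10⁻⁴ → stable
  150–170 m: −αΔT+βΔS = −(1.2 × 10⁻⁴)(+2.3)+(7.9 × 10⁻⁴)(+0.05) = -2.4 × 10⁻⁴ → UNSTABLE
  170–190 m: −αΔT+βΔS = −(1.2 × 10⁻⁴)(+1.4)+(7.9 × 10⁻⁴)(+0.41) = 1.6 × 10⁻⁴ → stable
The 150–170 m interval has Δρ < 0: lighter water underlies denser water.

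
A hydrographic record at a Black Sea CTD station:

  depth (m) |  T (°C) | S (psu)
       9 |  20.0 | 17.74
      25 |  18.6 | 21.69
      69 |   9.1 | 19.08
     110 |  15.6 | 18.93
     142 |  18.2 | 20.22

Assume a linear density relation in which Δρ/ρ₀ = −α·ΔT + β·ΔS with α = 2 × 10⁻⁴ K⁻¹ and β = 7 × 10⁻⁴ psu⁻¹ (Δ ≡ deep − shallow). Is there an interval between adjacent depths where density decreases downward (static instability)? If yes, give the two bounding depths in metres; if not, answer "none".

Evaluate Δρ/ρ₀ = −αΔT + βΔS across each adjacent pair:
  9–25 m: −αΔT+βΔS = −(2 × 10⁻⁴)(-1.4)+(7 × 10⁻⁴)(+3.95) = 3.0 × 10⁻³ → stable
  25–69 m: −αΔT+βΔS = −(2 × 10⁻⁴)(-9.5)+(7 × 10⁻⁴)(-2.61) = 7.3 × 10⁻⁵ → stable
  69–110 m: −αΔT+βΔS = −(2 × 10⁻⁴)(+6.5)+(7 × 10⁻⁴)(-0.15) = -1.4 × 10⁻³ → UNSTABLE
  110–142 m: −αΔT+βΔS = −(2 × 10⁻⁴)(+2.6)+(7 × 10⁻⁴)(+1.29) = 3.8 × 10⁻⁴ → stable
The 69–110 m interval has Δρ < 0: lighter water underlies denser water.

69–110 m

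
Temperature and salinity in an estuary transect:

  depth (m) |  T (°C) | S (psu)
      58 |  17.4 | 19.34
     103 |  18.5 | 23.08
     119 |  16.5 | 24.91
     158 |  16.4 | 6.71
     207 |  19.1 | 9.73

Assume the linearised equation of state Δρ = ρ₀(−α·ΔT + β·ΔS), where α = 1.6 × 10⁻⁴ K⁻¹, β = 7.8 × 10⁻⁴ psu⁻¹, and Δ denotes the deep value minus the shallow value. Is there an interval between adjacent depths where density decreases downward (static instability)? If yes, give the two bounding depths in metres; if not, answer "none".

119–158 m

Evaluate Δρ/ρ₀ = −αΔT + βΔS across each adjacent pair:
  58–103 m: −αΔT+βΔS = −(1.6 × 10⁻⁴)(+1.1)+(7.8 × 10⁻⁴)(+3.74) = 2.7 × 10⁻³ → stable
  103–119 m: −αΔT+βΔS = −(1.6 × 10⁻⁴)(-2.0)+(7.8 × 10⁻⁴)(+1.83) = 1.7 × 10⁻³ → stable
  119–158 m: −αΔT+βΔS = −(1.6 × 10⁻⁴)(-0.1)+(7.8 × 10⁻⁴)(-18.20) = -0.014 → UNSTABLE
  158–207 m: −αΔT+βΔS = −(1.6 × 10⁻⁴)(+2.7)+(7.8 × 10⁻⁴)(+3.02) = 1.9 × 10⁻³ → stable
The 119–158 m interval has Δρ < 0: lighter water underlies denser water.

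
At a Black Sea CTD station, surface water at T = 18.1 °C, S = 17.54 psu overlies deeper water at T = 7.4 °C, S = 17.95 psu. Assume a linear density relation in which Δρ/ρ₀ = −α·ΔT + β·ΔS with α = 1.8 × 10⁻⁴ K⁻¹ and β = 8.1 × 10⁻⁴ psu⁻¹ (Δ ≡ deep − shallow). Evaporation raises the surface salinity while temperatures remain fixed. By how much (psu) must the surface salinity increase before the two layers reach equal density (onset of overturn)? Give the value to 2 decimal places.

2.79 psu

Neutral buoyancy requires −α(T_deep − T_surf) + β(S_deep − S_surf′) = 0.
S_surf′ = S_deep − (α/β)·ΔT = 17.95 − (1.8 × 10⁻⁴/8.1 × 10⁻⁴)·(-10.7) = 20.3278 psu.
Increase required: 20.3278 − 17.54 = 2.7878 psu.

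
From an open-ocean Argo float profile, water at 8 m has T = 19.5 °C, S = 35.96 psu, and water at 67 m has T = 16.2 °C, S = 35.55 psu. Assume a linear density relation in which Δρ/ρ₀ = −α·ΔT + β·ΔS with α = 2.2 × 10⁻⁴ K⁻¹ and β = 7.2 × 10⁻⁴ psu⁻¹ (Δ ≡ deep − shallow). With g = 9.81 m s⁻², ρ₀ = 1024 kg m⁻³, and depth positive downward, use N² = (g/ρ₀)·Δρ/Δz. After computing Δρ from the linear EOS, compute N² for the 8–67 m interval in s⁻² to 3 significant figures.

ΔT = -3.3 K, ΔS = -0.41 psu (deep − shallow).
Δρ/ρ₀ = −αΔT + βΔS = 7.26 × 10⁻⁴ − 2.952 × 10⁻⁴ = 4.308 × 10⁻⁴, so Δρ ≈ 0.4411 kg m⁻³.
N² = (g/ρ₀)·Δρ/Δz = g·(Δρ/ρ₀)/Δz = 9.81 × 4.308 × 10⁻⁴ / 59 = 7.1630 × 10⁻⁵ s⁻² ≈ 7.16 × 10⁻⁵ s⁻².

7.16 × 10⁻⁵ s⁻²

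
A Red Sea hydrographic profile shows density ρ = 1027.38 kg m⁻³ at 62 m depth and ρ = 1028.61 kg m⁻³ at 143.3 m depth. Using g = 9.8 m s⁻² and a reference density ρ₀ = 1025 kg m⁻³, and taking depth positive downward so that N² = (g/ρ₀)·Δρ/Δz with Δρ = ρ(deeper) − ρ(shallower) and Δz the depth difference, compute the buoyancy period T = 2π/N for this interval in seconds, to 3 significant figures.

522 s

Δρ = 1028.61 − 1027.38 = 1.23 kg m⁻³ over Δz = 143.3 − 62 = 81.3 m.
N² = (9.8/1025) × (1.23/81.3) = 1.4465 × 10⁻⁴ s⁻².
N = √(1.4465 × 10⁻⁴) = 0.012027 rad s⁻¹, so T = 2π/N = 522.42 s ≈ 522 s.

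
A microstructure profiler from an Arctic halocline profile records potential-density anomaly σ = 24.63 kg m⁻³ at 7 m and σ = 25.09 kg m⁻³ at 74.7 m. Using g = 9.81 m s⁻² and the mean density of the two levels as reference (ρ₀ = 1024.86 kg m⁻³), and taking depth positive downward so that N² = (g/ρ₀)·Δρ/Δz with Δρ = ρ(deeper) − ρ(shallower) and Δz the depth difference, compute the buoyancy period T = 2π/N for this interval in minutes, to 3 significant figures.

Δρ = 1025.09 − 1024.63 = 0.46 kg m⁻³ over Δz = 74.7 − 7 = 67.7 m.
N² = (9.81/1024.86) × (0.46/67.7) = 6.5039 × 10⁻⁵ s⁻².
N = √(6.5039 × 10⁻⁵) = 8.0647 × 10⁻³ rad s⁻¹, so T = 2π/N = 779.10 s = 12.985 min ≈ 13.0 min.

13.0 min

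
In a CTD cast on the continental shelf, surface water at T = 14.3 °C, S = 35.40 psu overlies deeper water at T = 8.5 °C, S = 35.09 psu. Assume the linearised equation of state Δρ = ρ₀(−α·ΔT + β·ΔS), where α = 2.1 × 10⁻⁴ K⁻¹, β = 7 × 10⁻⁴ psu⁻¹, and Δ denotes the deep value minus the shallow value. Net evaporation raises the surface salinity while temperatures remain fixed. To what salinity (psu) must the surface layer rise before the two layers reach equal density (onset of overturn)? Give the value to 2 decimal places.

Neutral buoyancy requires −α(T_deep − T_surf) + β(S_deep − S_surf′) = 0.
S_surf′ = S_deep − (α/β)·ΔT = 35.09 − (2.1 × 10⁻⁴/7 × 10⁻⁴)·(-5.8) = 36.8300 psu.
Increase required: 36.8300 − 35.40 = 1.4300 psu.

36.83 psu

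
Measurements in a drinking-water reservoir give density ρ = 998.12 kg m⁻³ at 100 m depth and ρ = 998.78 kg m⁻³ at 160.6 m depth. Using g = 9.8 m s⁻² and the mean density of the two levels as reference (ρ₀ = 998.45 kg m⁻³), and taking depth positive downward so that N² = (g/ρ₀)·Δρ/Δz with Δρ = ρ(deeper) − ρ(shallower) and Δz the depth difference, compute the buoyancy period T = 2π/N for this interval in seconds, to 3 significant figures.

Δρ = 998.78 − 998.12 = 0.66 kg m⁻³ over Δz = 160.6 − 100 = 60.6 m.
N² = (9.8/998.45) × (0.66/60.6) = 1.0690 × 10⁻⁴ s⁻².
N = √(1.0690 × 10⁻⁴) = 0.010339 rad s⁻¹, so T = 2π/N = 607.72 s ≈ 608 s.

608 s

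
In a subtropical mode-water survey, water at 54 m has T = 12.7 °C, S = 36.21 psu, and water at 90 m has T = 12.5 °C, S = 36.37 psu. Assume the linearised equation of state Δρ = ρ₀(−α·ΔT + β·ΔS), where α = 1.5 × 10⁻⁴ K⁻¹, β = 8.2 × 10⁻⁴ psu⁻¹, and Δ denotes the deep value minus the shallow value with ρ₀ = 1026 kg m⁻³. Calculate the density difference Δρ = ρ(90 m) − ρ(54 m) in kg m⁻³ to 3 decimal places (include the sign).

+0.165 kg m⁻³

ΔT = -0.2 K, ΔS = +0.16 psu (deep − shallow).
Δρ/ρ₀ = −(1.5 × 10⁻⁴)(-0.2) + (8.2 × 10⁻⁴)(+0.16) = 1.612 × 10⁻⁴.
Δρ = 1026 × (1.612 × 10⁻⁴) = +0.165 kg m⁻³.
Positive Δρ: denser below, stable.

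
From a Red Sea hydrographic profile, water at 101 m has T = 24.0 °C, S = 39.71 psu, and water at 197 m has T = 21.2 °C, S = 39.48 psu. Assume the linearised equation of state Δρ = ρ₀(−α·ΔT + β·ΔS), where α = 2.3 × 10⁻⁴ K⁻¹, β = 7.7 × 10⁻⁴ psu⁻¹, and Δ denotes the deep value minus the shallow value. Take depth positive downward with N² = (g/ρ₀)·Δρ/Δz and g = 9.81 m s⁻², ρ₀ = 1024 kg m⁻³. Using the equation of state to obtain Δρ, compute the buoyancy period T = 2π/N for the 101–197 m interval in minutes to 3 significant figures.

15.2 min

ΔT = -2.8 K, ΔS = -0.23 psu (deep − shallow).
Δρ/ρ₀ = −αΔT + βΔS = 6.44 × 10⁻⁴ − 1.771 × 10⁻⁴ = 4.669 × 10⁻⁴, so Δρ ≈ 0.4781 kg m⁻³.
N² = (g/ρ₀)·Δρ/Δz = g·(Δρ/ρ₀)/Δz = 9.81 × 4.669 × 10⁻⁴ / 96 = 4.7711 × 10⁻⁵ s⁻².
N = √(4.7711 × 10⁻⁵) = 6.9073 × 10⁻³ rad s⁻¹ → T = 2π/N = 909.64 s = 15.161 min ≈ 15.2 min.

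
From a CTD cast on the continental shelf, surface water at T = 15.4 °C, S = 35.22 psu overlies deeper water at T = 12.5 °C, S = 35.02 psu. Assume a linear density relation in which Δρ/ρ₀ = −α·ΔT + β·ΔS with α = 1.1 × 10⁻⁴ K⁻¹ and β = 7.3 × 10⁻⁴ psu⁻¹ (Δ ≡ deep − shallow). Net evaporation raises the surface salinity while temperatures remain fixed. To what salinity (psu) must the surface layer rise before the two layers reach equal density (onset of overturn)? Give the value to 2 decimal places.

Neutral buoyancy requires −α(T_deep − T_surf) + β(S_deep − S_surf′) = 0.
S_surf′ = S_deep − (α/β)·ΔT = 35.02 − (1.1 × 10⁻⁴/7.3 × 10⁻⁴)·(-2.9) = 35.4570 psu.
Increase required: 35.4570 − 35.22 = 0.2370 psu.

35.46 psu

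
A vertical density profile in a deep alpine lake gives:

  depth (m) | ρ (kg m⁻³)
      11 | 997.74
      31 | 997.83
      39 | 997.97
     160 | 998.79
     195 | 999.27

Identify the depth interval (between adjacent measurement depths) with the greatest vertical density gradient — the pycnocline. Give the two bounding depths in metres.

Compute the density gradient over each adjacent pair:
  11–31 m: Δρ/Δz = 0.09/20 = 4.5 × 10⁻³ kg m⁻⁴
  31–39 m: Δρ/Δz = 0.14/8 = 0.018 kg m⁻⁴
  39–160 m: Δρ/Δz = 0.82/121 = 6.8 × 10⁻³ kg m⁻⁴
  160–195 m: Δρ/Δz = 0.48/35 = 0.014 kg m⁻⁴
The largest gradient is in the 31–39 m interval — the pycnocline.

31–39 m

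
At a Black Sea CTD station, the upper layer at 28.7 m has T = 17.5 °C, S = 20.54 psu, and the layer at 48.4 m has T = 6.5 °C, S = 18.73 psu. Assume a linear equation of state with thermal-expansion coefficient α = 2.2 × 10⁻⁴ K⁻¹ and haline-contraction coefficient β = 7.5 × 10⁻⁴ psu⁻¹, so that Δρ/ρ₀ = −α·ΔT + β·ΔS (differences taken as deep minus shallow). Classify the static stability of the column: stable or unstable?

stable

ΔT = 6.5 − 17.5 = -11.0 K and ΔS = 18.73 − 20.54 = -1.81 psu (deep − shallow).
−αΔT = 2.42 × 10⁻³; βΔS = -1.3575 × 10⁻³; sum Δρ/ρ₀ = 1.0625 × 10⁻³.
Δρ/ρ₀ > 0, so Δρ > 0: deeper water is denser → statically stable.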